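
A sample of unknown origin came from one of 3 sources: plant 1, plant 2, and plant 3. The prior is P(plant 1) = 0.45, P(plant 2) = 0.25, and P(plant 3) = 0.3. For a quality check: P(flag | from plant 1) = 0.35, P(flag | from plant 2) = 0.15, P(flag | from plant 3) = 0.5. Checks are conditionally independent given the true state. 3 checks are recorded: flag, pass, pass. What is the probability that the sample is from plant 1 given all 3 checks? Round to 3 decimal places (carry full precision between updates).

After 'flag': normaliser = 0.35·0.4500 + 0.15·0.2500 + 0.5·0.3000; P(plant 1) ≈ 0.4565, P(plant 2) ≈ 0.1087, P(plant 3) ≈ 0.4348
After 'pass': normaliser = 0.65·0.4565 + 0.85·0.1087 + 0.5·0.4348; P(plant 1) ≈ 0.4892, P(plant 2) ≈ 0.1523, P(plant 3) ≈ 0.3584
After 'pass': normaliser = 0.65·0.4892 + 0.85·0.1523 + 0.5·0.3584; P(plant 1) ≈ 0.5074, P(plant 2) ≈ 0.2066, P(plant 3) ≈ 0.2860

0.507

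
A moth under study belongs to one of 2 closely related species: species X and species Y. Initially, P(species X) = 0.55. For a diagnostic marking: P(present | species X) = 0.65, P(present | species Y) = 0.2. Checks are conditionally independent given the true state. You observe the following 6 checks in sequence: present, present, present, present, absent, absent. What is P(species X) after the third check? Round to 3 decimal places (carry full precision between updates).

0.977

After 'present': P(species X) = 0.65·0.5500 / (0.65·0.5500 + 0.2·0.4500) ≈ 0.7989
After 'present': P(species X) = 0.65·0.7989 / (0.65·0.7989 + 0.2·0.2011) ≈ 0.9281
After 'present': P(species X) = 0.65·0.9281 / (0.65·0.9281 + 0.2·0.0719) ≈ 0.9767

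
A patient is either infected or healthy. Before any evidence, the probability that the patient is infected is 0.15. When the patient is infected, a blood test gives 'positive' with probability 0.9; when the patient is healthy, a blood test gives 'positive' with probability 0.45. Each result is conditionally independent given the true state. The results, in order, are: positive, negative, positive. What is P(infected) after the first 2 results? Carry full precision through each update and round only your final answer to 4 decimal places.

After 'positive': P(infected) = 0.9·0.1500 / (0.9·0.1500 + 0.45·0.8500) ≈ 0.2609
After 'negative': P(infected) = 0.1·0.2609 / (0.1·0.2609 + 0.55·0.7391) ≈ 0.0603

0.0603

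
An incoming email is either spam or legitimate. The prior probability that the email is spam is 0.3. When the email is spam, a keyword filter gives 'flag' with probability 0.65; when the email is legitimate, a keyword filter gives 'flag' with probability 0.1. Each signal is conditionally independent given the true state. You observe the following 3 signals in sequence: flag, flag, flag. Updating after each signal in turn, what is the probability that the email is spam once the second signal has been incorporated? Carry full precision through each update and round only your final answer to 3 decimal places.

After 'flag': P(spam) = 0.65·0.3000 / (0.65·0.3000 + 0.1·0.7000) ≈ 0.7358
After 'flag': P(spam) = 0.65·0.7358 / (0.65·0.7358 + 0.1·0.2642) ≈ 0.9477

0.948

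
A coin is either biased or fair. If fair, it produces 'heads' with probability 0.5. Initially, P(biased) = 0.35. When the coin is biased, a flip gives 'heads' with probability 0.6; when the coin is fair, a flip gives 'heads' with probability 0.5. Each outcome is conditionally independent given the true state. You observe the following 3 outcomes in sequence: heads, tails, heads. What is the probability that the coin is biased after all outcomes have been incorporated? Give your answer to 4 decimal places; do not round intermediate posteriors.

0.3828

Apply Bayes' rule sequentially, carrying P(biased) forward.
After 'heads': P(biased) = 0.6·0.3500 / (0.6·0.3500 + 0.5·0.6500) ≈ 0.3925
After 'tails': P(biased) = 0.4·0.3925 / (0.4·0.3925 + 0.5·0.6075) ≈ 0.3408
After 'heads': P(biased) = 0.6·0.3408 / (0.6·0.3408 + 0.5·0.6592) ≈ 0.3828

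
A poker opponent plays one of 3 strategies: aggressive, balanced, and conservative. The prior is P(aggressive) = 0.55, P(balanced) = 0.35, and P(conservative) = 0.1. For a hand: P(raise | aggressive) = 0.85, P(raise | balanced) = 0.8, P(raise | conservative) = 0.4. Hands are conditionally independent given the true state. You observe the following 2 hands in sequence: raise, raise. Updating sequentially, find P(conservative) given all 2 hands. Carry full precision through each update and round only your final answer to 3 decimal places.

0.025

After 'raise': normaliser = 0.85·0.5500 + 0.8·0.3500 + 0.4·0.1000; P(aggressive) ≈ 0.5937, P(balanced) ≈ 0.3556, P(conservative) ≈ 0.0508
After 'raise': normaliser = 0.85·0.5937 + 0.8·0.3556 + 0.4·0.0508; P(aggressive) ≈ 0.6235, P(balanced) ≈ 0.3514, P(conservative) ≈ 0.0251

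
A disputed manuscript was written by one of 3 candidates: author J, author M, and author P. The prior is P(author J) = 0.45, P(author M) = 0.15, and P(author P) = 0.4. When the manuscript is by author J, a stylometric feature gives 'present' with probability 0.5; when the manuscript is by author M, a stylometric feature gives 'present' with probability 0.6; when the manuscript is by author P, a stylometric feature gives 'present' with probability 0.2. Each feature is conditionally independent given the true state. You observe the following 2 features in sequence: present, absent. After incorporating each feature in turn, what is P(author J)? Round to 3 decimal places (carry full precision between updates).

0.529

After 'present': normaliser = 0.5·0.4500 + 0.6·0.1500 + 0.2·0.4000; P(author J) ≈ 0.5696, P(author M) ≈ 0.2278, P(author P) ≈ 0.2025
After 'absent': normaliser = 0.5·0.5696 + 0.4·0.2278 + 0.8·0.2025; P(author J) ≈ 0.5294, P(author M) ≈ 0.1694, P(author P) ≈ 0.3012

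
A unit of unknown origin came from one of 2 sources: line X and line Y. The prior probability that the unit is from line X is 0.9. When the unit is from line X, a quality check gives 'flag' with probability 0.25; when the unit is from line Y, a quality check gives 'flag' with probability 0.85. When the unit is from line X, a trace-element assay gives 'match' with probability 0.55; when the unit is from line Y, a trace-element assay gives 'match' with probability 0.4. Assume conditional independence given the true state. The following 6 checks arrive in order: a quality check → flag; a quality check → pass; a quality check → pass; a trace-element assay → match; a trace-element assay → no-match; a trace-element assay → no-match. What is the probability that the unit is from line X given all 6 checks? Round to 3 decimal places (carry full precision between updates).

After a quality check='flag': P(line X) = 0.25·0.9000 / (0.25·0.9000 + 0.85·0.1000) ≈ 0.7258
After a quality check='pass': P(line X) = 0.75·0.7258 / (0.75·0.7258 + 0.15·0.2742) ≈ 0.9298
After a quality check='pass': P(line X) = 0.75·0.9298 / (0.75·0.9298 + 0.15·0.0702) ≈ 0.9851
After a trace-element assay='match': P(line X) = 0.55·0.9851 / (0.55·0.9851 + 0.4·0.0149) ≈ 0.9891
After a trace-element assay='no-match': P(line X) = 0.45·0.9891 / (0.45·0.9891 + 0.6·0.0109) ≈ 0.9856
After a trace-element assay='no-match': P(line X) = 0.45·0.9856 / (0.45·0.9856 + 0.6·0.0144) ≈ 0.9808

0.981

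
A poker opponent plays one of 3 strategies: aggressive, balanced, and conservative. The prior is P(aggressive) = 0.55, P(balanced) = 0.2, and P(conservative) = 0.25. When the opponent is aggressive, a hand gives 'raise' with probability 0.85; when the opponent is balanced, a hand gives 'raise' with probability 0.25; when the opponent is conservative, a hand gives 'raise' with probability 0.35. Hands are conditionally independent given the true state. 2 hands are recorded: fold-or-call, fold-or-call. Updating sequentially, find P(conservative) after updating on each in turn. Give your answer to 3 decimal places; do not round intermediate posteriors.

After 'fold-or-call': normaliser = 0.15·0.5500 + 0.75·0.2000 + 0.65·0.2500; P(aggressive) ≈ 0.2089, P(balanced) ≈ 0.3797, P(conservative) ≈ 0.4114
After 'fold-or-call': normaliser = 0.15·0.2089 + 0.75·0.3797 + 0.65·0.4114; P(aggressive) ≈ 0.0537, P(balanced) ≈ 0.4881, P(conservative) ≈ 0.4582

0.458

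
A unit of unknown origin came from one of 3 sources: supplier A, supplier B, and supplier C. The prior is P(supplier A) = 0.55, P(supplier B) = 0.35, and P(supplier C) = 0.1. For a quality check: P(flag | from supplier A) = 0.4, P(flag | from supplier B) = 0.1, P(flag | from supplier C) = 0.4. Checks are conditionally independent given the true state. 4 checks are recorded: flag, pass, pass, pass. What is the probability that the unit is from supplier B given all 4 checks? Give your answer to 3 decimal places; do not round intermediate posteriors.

After 'flag': normaliser = 0.4·0.5500 + 0.1·0.3500 + 0.4·0.1000; P(supplier A) ≈ 0.7458, P(supplier B) ≈ 0.1186, P(supplier C) ≈ 0.1356
After 'pass': normaliser = 0.6·0.7458 + 0.9·0.1186 + 0.6·0.1356; P(supplier A) ≈ 0.7040, P(supplier B) ≈ 0.1680, P(supplier C) ≈ 0.1280
After 'pass': normaliser = 0.6·0.7040 + 0.9·0.1680 + 0.6·0.1280; P(supplier A) ≈ 0.6494, P(supplier B) ≈ 0.2325, P(supplier C) ≈ 0.1181
After 'pass': normaliser = 0.6·0.6494 + 0.9·0.2325 + 0.6·0.1181; P(supplier A) ≈ 0.5818, P(supplier B) ≈ 0.3124, P(supplier C) ≈ 0.1058

0.312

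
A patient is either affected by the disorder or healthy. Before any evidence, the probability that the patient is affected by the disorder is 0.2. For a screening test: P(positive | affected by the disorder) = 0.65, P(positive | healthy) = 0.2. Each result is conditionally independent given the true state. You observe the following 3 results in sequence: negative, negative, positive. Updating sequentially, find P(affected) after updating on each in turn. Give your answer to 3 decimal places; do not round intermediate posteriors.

0.135

Each posterior becomes the prior for the next update.
After 'negative': P(affected) = 0.35·0.2000 / (0.35·0.2000 + 0.8·0.8000) ≈ 0.0986
After 'negative': P(affected) = 0.35·0.0986 / (0.35·0.0986 + 0.8·0.9014) ≈ 0.0457
After 'positive': P(affected) = 0.65·0.0457 / (0.65·0.0457 + 0.2·0.9543) ≈ 0.1346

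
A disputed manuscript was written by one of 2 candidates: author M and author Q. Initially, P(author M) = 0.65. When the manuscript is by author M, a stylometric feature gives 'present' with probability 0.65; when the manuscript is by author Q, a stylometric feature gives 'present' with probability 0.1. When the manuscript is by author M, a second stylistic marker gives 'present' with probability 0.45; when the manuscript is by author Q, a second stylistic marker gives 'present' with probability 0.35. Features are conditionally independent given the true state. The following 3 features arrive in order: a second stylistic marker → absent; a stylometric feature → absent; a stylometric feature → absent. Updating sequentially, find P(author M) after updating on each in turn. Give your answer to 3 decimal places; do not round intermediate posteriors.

0.192

After a second stylistic marker='absent': P(author M) = 0.55·0.6500 / (0.55·0.6500 + 0.65·0.3500) ≈ 0.6111
After a stylometric feature='absent': P(author M) = 0.35·0.6111 / (0.35·0.6111 + 0.9·0.3889) ≈ 0.3793
After a stylometric feature='absent': P(author M) = 0.35·0.3793 / (0.35·0.3793 + 0.9·0.6207) ≈ 0.1920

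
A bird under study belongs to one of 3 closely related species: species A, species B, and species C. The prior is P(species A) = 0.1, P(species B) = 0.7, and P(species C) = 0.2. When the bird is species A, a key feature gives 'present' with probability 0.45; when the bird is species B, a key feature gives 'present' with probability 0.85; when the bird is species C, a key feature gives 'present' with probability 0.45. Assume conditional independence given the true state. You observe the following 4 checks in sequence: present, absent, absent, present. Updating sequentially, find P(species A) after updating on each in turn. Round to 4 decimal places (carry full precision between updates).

After 'present': normaliser = 0.45·0.1000 + 0.85·0.7000 + 0.45·0.2000; P(species A) ≈ 0.0616, P(species B) ≈ 0.8151, P(species C) ≈ 0.1233
After 'absent': normaliser = 0.55·0.0616 + 0.15·0.8151 + 0.55·0.1233; P(species A) ≈ 0.1514, P(species B) ≈ 0.5459, P(species C) ≈ 0.3028
After 'absent': normaliser = 0.55·0.1514 + 0.15·0.5459 + 0.55·0.3028; P(species A) ≈ 0.2510, P(species B) ≈ 0.2469, P(species C) ≈ 0.5021
After 'present': normaliser = 0.45·0.2510 + 0.85·0.2469 + 0.45·0.5021; P(species A) ≈ 0.2059, P(species B) ≈ 0.3824, P(species C) ≈ 0.4117

0.2059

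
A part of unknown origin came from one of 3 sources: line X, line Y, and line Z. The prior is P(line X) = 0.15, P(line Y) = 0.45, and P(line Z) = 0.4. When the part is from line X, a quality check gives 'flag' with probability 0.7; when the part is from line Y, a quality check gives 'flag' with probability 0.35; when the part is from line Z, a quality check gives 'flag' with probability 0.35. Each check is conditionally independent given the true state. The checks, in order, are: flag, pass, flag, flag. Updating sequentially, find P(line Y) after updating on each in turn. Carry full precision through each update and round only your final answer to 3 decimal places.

After 'flag': normaliser = 0.7·0.1500 + 0.35·0.4500 + 0.35·0.4000; P(line X) ≈ 0.2609, P(line Y) ≈ 0.3913, P(line Z) ≈ 0.3478
After 'pass': normaliser = 0.3·0.2609 + 0.65·0.3913 + 0.65·0.3478; P(line X) ≈ 0.1401, P(line Y) ≈ 0.4553, P(line Z) ≈ 0.4047
After 'flag': normaliser = 0.7·0.1401 + 0.35·0.4553 + 0.35·0.4047; P(line X) ≈ 0.2457, P(line Y) ≈ 0.3993, P(line Z) ≈ 0.3549
After 'flag': normaliser = 0.7·0.2457 + 0.35·0.3993 + 0.35·0.3549; P(line X) ≈ 0.3945, P(line Y) ≈ 0.3205, P(line Z) ≈ 0.2849

0.321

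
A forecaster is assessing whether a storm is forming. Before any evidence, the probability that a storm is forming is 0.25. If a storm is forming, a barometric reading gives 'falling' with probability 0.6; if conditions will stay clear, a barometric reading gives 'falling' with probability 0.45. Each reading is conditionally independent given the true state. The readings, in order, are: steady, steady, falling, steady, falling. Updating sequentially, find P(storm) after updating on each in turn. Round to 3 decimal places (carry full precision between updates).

0.186

After 'steady': P(storm) = 0.4·0.2500 / (0.4·0.2500 + 0.55·0.7500) ≈ 0.1951
After 'steady': P(storm) = 0.4·0.1951 / (0.4·0.1951 + 0.55·0.8049) ≈ 0.1499
After 'falling': P(storm) = 0.6·0.1499 / (0.6·0.1499 + 0.45·0.8501) ≈ 0.1903
After 'steady': P(storm) = 0.4·0.1903 / (0.4·0.1903 + 0.55·0.8097) ≈ 0.1460
After 'falling': P(storm) = 0.6·0.1460 / (0.6·0.1460 + 0.45·0.8540) ≈ 0.1856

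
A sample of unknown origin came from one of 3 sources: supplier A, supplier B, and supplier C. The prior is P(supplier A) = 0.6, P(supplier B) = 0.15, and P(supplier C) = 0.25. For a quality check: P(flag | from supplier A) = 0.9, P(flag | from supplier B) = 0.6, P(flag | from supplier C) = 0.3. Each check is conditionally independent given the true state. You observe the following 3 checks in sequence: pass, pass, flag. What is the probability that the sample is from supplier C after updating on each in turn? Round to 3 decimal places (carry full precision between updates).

After 'pass': normaliser = 0.1·0.6000 + 0.4·0.1500 + 0.7·0.2500; P(supplier A) ≈ 0.2034, P(supplier B) ≈ 0.2034, P(supplier C) ≈ 0.5932
After 'pass': normaliser = 0.1·0.2034 + 0.4·0.2034 + 0.7·0.5932; P(supplier A) ≈ 0.0393, P(supplier B) ≈ 0.1574, P(supplier C) ≈ 0.8033
After 'flag': normaliser = 0.9·0.0393 + 0.6·0.1574 + 0.3·0.8033; P(supplier A) ≈ 0.0955, P(supplier B) ≈ 0.2546, P(supplier C) ≈ 0.6499

0.650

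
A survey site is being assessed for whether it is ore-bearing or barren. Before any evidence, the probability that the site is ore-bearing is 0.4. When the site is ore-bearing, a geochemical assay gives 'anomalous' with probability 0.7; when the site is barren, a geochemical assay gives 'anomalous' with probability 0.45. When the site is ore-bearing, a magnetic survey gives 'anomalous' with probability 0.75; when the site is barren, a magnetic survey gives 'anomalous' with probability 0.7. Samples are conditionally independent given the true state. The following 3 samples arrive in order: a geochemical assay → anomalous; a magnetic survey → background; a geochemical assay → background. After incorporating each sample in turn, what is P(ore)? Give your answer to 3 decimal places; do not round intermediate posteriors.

0.320

After a geochemical assay='anomalous': P(ore) = 0.7·0.4000 / (0.7·0.4000 + 0.45·0.6000) ≈ 0.5091
After a magnetic survey='background': P(ore) = 0.25·0.5091 / (0.25·0.5091 + 0.3·0.4909) ≈ 0.4636
After a geochemical assay='background': P(ore) = 0.3·0.4636 / (0.3·0.4636 + 0.55·0.5364) ≈ 0.3204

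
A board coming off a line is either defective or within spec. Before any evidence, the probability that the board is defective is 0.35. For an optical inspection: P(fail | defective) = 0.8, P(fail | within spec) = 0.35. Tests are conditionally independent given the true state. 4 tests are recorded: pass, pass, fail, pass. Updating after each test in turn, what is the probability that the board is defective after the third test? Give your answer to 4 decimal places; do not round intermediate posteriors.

0.1044

After 'pass': P(defective) = 0.2·0.3500 / (0.2·0.3500 + 0.65·0.6500) ≈ 0.1421
After 'pass': P(defective) = 0.2·0.1421 / (0.2·0.1421 + 0.65·0.8579) ≈ 0.0485
After 'fail': P(defective) = 0.8·0.0485 / (0.8·0.0485 + 0.35·0.9515) ≈ 0.1044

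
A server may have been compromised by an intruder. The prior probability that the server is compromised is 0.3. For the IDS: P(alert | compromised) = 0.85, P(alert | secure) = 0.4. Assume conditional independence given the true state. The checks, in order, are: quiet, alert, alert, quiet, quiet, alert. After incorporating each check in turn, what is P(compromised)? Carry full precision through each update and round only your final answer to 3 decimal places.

After 'quiet': P(compromised) = 0.15·0.3000 / (0.15·0.3000 + 0.6·0.7000) ≈ 0.0968
After 'alert': P(compromised) = 0.85·0.0968 / (0.85·0.0968 + 0.4·0.9032) ≈ 0.1855
After 'alert': P(compromised) = 0.85·0.1855 / (0.85·0.1855 + 0.4·0.8145) ≈ 0.3261
After 'quiet': P(compromised) = 0.15·0.3261 / (0.15·0.3261 + 0.6·0.6739) ≈ 0.1079
After 'quiet': P(compromised) = 0.15·0.1079 / (0.15·0.1079 + 0.6·0.8921) ≈ 0.0294
After 'alert': P(compromised) = 0.85·0.0294 / (0.85·0.0294 + 0.4·0.9706) ≈ 0.0604

0.060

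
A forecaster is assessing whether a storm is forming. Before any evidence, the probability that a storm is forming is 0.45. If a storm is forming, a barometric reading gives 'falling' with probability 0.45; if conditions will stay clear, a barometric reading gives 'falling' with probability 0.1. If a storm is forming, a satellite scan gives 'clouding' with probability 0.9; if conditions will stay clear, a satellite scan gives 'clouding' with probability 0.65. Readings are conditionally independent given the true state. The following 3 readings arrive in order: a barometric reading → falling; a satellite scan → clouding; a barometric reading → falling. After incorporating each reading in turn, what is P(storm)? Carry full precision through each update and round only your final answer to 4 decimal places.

After a barometric reading='falling': P(storm) = 0.45·0.4500 / (0.45·0.4500 + 0.1·0.5500) ≈ 0.7864
After a satellite scan='clouding': P(storm) = 0.9·0.7864 / (0.9·0.7864 + 0.65·0.2136) ≈ 0.8360
After a barometric reading='falling': P(storm) = 0.45·0.8360 / (0.45·0.8360 + 0.1·0.1640) ≈ 0.9582

0.9582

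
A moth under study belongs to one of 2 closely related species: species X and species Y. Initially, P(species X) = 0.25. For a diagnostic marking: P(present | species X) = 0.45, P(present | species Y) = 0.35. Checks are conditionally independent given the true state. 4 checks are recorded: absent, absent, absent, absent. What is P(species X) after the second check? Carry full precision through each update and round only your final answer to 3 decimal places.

After 'absent': P(species X) = 0.55·0.2500 / (0.55·0.2500 + 0.65·0.7500) ≈ 0.2200
After 'absent': P(species X) = 0.55·0.2200 / (0.55·0.2200 + 0.65·0.7800) ≈ 0.1927

0.193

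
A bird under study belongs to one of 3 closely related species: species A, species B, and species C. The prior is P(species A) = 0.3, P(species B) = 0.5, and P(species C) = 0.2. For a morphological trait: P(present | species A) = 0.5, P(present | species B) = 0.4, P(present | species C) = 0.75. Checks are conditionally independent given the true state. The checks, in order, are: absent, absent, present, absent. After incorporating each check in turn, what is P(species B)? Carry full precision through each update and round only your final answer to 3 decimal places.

0.672

After 'absent': normaliser = 0.5·0.3000 + 0.6·0.5000 + 0.25·0.2000; P(species A) ≈ 0.3000, P(species B) ≈ 0.6000, P(species C) ≈ 0.1000
After 'absent': normaliser = 0.5·0.3000 + 0.6·0.6000 + 0.25·0.1000; P(species A) ≈ 0.2804, P(species B) ≈ 0.6729, P(species C) ≈ 0.0467
After 'present': normaliser = 0.5·0.2804 + 0.4·0.6729 + 0.75·0.0467; P(species A) ≈ 0.3155, P(species B) ≈ 0.6057, P(species C) ≈ 0.0789
After 'absent': normaliser = 0.5·0.3155 + 0.6·0.6057 + 0.25·0.0789; P(species A) ≈ 0.2916, P(species B) ≈ 0.6719, P(species C) ≈ 0.0365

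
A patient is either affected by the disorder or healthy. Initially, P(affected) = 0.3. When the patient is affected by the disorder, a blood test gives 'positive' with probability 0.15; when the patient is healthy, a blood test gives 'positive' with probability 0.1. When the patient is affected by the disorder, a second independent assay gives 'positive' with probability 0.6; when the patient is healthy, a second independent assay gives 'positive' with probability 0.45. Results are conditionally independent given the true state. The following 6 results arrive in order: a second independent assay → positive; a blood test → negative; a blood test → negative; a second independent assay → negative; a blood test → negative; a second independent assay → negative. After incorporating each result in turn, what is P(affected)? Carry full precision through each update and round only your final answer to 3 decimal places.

Each posterior becomes the prior for the next update.
After a second independent assay='positive': P(affected) = 0.6·0.3000 / (0.6·0.3000 + 0.45·0.7000) ≈ 0.3636
After a blood test='negative': P(affected) = 0.85·0.3636 / (0.85·0.3636 + 0.9·0.6364) ≈ 0.3505
After a blood test='negative': P(affected) = 0.85·0.3505 / (0.85·0.3505 + 0.9·0.6495) ≈ 0.3376
After a second independent assay='negative': P(affected) = 0.4·0.3376 / (0.4·0.3376 + 0.55·0.6624) ≈ 0.2704
After a blood test='negative': P(affected) = 0.85·0.2704 / (0.85·0.2704 + 0.9·0.7296) ≈ 0.2593
After a second independent assay='negative': P(affected) = 0.4·0.2593 / (0.4·0.2593 + 0.55·0.7407) ≈ 0.2029

0.203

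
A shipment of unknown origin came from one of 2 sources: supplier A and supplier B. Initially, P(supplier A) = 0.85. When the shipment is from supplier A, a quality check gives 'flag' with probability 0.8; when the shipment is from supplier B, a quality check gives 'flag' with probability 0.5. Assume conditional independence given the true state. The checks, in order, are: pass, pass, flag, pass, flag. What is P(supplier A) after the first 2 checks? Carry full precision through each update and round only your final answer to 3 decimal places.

0.476

Apply Bayes' rule sequentially, carrying P(supplier A) forward.
After 'pass': P(supplier A) = 0.2·0.8500 / (0.2·0.8500 + 0.5·0.1500) ≈ 0.6939
After 'pass': P(supplier A) = 0.2·0.6939 / (0.2·0.6939 + 0.5·0.3061) ≈ 0.4755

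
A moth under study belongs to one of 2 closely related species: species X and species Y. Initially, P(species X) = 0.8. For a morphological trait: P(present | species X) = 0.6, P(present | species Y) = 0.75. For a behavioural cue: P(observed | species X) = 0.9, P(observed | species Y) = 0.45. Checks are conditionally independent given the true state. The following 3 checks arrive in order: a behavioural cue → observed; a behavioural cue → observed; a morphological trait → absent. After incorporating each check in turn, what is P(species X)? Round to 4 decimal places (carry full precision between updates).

0.9624

After a behavioural cue='observed': P(species X) = 0.9·0.8000 / (0.9·0.8000 + 0.45·0.2000) ≈ 0.8889
After a behavioural cue='observed': P(species X) = 0.9·0.8889 / (0.9·0.8889 + 0.45·0.1111) ≈ 0.9412
After a morphological trait='absent': P(species X) = 0.4·0.9412 / (0.4·0.9412 + 0.25·0.0588) ≈ 0.9624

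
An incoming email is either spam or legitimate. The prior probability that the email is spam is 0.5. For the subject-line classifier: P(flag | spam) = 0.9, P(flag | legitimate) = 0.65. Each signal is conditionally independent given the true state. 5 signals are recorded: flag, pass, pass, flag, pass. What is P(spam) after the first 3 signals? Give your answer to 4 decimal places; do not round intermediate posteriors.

Apply Bayes' rule sequentially, carrying P(spam) forward.
After 'flag': P(spam) = 0.9·0.5000 / (0.9·0.5000 + 0.65·0.5000) ≈ 0.5806
After 'pass': P(spam) = 0.1·0.5806 / (0.1·0.5806 + 0.35·0.4194) ≈ 0.2835
After 'pass': P(spam) = 0.1·0.2835 / (0.1·0.2835 + 0.35·0.7165) ≈ 0.1016

0.1016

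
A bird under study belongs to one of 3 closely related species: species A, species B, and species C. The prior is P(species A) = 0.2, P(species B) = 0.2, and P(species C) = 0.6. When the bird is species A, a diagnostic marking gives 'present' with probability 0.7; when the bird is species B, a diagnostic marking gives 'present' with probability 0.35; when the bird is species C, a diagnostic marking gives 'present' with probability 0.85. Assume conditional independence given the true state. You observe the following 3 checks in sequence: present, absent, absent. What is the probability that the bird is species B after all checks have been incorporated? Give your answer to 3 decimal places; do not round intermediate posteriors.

0.551

Each posterior becomes the prior for the next update.
After 'present': normaliser = 0.7·0.2000 + 0.35·0.2000 + 0.85·0.6000; P(species A) ≈ 0.1944, P(species B) ≈ 0.0972, P(species C) ≈ 0.7083
After 'absent': normaliser = 0.3·0.1944 + 0.65·0.0972 + 0.15·0.7083; P(species A) ≈ 0.2561, P(species B) ≈ 0.2774, P(species C) ≈ 0.4665
After 'absent': normaliser = 0.3·0.2561 + 0.65·0.2774 + 0.15·0.4665; P(species A) ≈ 0.2349, P(species B) ≈ 0.5513, P(species C) ≈ 0.2139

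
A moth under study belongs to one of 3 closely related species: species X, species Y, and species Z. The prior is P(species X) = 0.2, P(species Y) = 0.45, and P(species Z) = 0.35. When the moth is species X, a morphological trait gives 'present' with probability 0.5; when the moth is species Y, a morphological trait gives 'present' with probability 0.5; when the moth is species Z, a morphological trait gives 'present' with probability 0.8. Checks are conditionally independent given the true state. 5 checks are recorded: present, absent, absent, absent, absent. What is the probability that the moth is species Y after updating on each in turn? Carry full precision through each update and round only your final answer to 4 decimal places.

0.6774

Apply Bayes' rule sequentially, carrying P(species Y) forward.
After 'present': normaliser = 0.5·0.2000 + 0.5·0.4500 + 0.8·0.3500; P(species X) ≈ 0.1653, P(species Y) ≈ 0.3719, P(species Z) ≈ 0.4628
After 'absent': normaliser = 0.5·0.1653 + 0.5·0.3719 + 0.2·0.4628; P(species X) ≈ 0.2288, P(species Y) ≈ 0.5149, P(species Z) ≈ 0.2563
After 'absent': normaliser = 0.5·0.2288 + 0.5·0.5149 + 0.2·0.2563; P(species X) ≈ 0.2704, P(species Y) ≈ 0.6084, P(species Z) ≈ 0.1211
After 'absent': normaliser = 0.5·0.2704 + 0.5·0.6084 + 0.2·0.1211; P(species X) ≈ 0.2916, P(species Y) ≈ 0.6561, P(species Z) ≈ 0.0523
After 'absent': normaliser = 0.5·0.2916 + 0.5·0.6561 + 0.2·0.0523; P(species X) ≈ 0.3011, P(species Y) ≈ 0.6774, P(species Z) ≈ 0.0216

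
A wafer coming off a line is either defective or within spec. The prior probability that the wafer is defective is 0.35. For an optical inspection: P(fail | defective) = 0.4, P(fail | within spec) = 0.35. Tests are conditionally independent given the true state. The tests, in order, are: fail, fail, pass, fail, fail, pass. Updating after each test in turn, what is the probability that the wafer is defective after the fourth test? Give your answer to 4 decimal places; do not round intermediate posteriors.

0.4259

After 'fail': P(defective) = 0.4·0.3500 / (0.4·0.3500 + 0.35·0.6500) ≈ 0.3810
After 'fail': P(defective) = 0.4·0.3810 / (0.4·0.3810 + 0.35·0.6190) ≈ 0.4129
After 'pass': P(defective) = 0.6·0.4129 / (0.6·0.4129 + 0.65·0.5871) ≈ 0.3936
After 'fail': P(defective) = 0.4·0.3936 / (0.4·0.3936 + 0.35·0.6064) ≈ 0.4259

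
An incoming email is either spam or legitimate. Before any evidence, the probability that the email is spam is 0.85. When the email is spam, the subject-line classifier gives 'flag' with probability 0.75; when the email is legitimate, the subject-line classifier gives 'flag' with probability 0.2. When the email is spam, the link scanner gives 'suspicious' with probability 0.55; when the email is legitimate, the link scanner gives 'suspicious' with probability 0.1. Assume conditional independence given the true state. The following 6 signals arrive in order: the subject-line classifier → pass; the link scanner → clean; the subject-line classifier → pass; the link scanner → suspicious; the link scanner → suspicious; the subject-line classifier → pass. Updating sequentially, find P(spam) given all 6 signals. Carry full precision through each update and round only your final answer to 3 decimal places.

0.723

After the subject-line classifier='pass': P(spam) = 0.25·0.8500 / (0.25·0.8500 + 0.8·0.1500) ≈ 0.6391
After the link scanner='clean': P(spam) = 0.45·0.6391 / (0.45·0.6391 + 0.9·0.3609) ≈ 0.4696
After the subject-line classifier='pass': P(spam) = 0.25·0.4696 / (0.25·0.4696 + 0.8·0.5304) ≈ 0.2167
After the link scanner='suspicious': P(spam) = 0.55·0.2167 / (0.55·0.2167 + 0.1·0.7833) ≈ 0.6035
After the link scanner='suspicious': P(spam) = 0.55·0.6035 / (0.55·0.6035 + 0.1·0.3965) ≈ 0.8933
After the subject-line classifier='pass': P(spam) = 0.25·0.8933 / (0.25·0.8933 + 0.8·0.1067) ≈ 0.7234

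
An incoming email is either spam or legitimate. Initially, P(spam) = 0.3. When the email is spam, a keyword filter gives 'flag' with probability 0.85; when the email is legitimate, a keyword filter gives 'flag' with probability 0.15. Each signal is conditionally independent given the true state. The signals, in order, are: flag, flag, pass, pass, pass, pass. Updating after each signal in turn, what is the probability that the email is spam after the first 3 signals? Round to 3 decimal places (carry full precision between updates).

Each posterior becomes the prior for the next update.
After 'flag': P(spam) = 0.85·0.3000 / (0.85·0.3000 + 0.15·0.7000) ≈ 0.7083
After 'flag': P(spam) = 0.85·0.7083 / (0.85·0.7083 + 0.15·0.2917) ≈ 0.9323
After 'pass': P(spam) = 0.15·0.9323 / (0.15·0.9323 + 0.85·0.0677) ≈ 0.7083

0.708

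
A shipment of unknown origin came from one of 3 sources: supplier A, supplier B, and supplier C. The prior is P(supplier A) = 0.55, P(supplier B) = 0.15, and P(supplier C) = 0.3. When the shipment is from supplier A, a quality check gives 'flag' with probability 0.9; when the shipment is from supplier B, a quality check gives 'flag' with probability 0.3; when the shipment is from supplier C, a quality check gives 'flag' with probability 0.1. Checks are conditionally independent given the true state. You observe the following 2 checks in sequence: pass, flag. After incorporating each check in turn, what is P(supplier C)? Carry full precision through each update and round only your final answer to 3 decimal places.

After 'pass': normaliser = 0.1·0.5500 + 0.7·0.1500 + 0.9·0.3000; P(supplier A) ≈ 0.1279, P(supplier B) ≈ 0.2442, P(supplier C) ≈ 0.6279
After 'flag': normaliser = 0.9·0.1279 + 0.3·0.2442 + 0.1·0.6279; P(supplier A) ≈ 0.4583, P(supplier B) ≈ 0.2917, P(supplier C) ≈ 0.2500

0.250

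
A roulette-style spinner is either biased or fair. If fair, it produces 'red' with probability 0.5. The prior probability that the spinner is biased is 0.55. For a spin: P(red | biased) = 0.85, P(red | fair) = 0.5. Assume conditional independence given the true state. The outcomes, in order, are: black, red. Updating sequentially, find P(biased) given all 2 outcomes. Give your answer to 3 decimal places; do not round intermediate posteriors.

0.384

Each posterior becomes the prior for the next update.
After 'black': P(biased) = 0.15·0.5500 / (0.15·0.5500 + 0.5·0.4500) ≈ 0.2683
After 'red': P(biased) = 0.85·0.2683 / (0.85·0.2683 + 0.5·0.7317) ≈ 0.3840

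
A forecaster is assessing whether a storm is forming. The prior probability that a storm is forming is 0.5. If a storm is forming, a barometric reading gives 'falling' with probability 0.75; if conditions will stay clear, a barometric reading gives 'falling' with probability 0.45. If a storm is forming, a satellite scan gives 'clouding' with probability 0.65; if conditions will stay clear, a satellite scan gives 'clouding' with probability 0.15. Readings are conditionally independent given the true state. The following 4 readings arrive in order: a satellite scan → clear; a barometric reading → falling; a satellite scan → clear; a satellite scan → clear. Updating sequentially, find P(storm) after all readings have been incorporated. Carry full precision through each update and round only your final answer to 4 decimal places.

After a satellite scan='clear': P(storm) = 0.35·0.5000 / (0.35·0.5000 + 0.85·0.5000) ≈ 0.2917
After a barometric reading='falling': P(storm) = 0.75·0.2917 / (0.75·0.2917 + 0.45·0.7083) ≈ 0.4070
After a satellite scan='clear': P(storm) = 0.35·0.4070 / (0.35·0.4070 + 0.85·0.5930) ≈ 0.2203
After a satellite scan='clear': P(storm) = 0.35·0.2203 / (0.35·0.2203 + 0.85·0.7797) ≈ 0.1042

0.1042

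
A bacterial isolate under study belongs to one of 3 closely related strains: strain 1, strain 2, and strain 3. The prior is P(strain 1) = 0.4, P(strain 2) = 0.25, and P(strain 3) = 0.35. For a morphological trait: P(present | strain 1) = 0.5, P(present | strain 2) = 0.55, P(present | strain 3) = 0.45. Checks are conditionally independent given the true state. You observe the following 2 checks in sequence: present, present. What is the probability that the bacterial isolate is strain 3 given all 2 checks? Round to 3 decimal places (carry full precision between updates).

After 'present': normaliser = 0.5·0.4000 + 0.55·0.2500 + 0.45·0.3500; P(strain 1) ≈ 0.4040, P(strain 2) ≈ 0.2778, P(strain 3) ≈ 0.3182
After 'present': normaliser = 0.5·0.4040 + 0.55·0.2778 + 0.45·0.3182; P(strain 1) ≈ 0.4057, P(strain 2) ≈ 0.3068, P(strain 3) ≈ 0.2875

0.288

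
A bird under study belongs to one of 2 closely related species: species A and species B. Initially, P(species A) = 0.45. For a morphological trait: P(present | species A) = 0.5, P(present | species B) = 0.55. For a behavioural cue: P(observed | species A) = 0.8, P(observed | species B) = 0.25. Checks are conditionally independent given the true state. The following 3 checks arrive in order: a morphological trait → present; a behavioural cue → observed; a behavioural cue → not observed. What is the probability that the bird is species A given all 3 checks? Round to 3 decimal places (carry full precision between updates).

0.388

After a morphological trait='present': P(species A) = 0.5·0.4500 / (0.5·0.4500 + 0.55·0.5500) ≈ 0.4265
After a behavioural cue='observed': P(species A) = 0.8·0.4265 / (0.8·0.4265 + 0.25·0.5735) ≈ 0.7042
After a behavioural cue='not observed': P(species A) = 0.2·0.7042 / (0.2·0.7042 + 0.75·0.2958) ≈ 0.3883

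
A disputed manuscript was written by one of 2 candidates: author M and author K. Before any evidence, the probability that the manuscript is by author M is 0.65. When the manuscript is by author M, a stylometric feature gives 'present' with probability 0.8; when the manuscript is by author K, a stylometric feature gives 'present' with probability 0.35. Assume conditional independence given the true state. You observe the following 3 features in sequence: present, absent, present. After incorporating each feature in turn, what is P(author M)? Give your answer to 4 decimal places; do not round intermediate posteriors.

0.7491

After 'present': P(author M) = 0.8·0.6500 / (0.8·0.6500 + 0.35·0.3500) ≈ 0.8093
After 'absent': P(author M) = 0.2·0.8093 / (0.2·0.8093 + 0.65·0.1907) ≈ 0.5664
After 'present': P(author M) = 0.8·0.5664 / (0.8·0.5664 + 0.35·0.4336) ≈ 0.7491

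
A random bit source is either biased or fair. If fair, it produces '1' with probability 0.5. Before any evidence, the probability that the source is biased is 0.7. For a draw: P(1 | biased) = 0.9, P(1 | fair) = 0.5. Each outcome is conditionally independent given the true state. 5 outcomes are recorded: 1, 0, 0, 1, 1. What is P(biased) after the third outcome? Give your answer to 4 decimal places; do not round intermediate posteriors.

0.1438

Each posterior becomes the prior for the next update.
After '1': P(biased) = 0.9·0.7000 / (0.9·0.7000 + 0.5·0.3000) ≈ 0.8077
After '0': P(biased) = 0.1·0.8077 / (0.1·0.8077 + 0.5·0.1923) ≈ 0.4565
After '0': P(biased) = 0.1·0.4565 / (0.1·0.4565 + 0.5·0.5435) ≈ 0.1438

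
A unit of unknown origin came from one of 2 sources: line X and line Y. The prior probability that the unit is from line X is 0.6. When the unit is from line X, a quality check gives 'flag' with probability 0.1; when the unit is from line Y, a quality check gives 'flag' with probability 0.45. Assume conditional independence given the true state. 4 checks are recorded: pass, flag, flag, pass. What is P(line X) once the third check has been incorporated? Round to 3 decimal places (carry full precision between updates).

0.108

Each posterior becomes the prior for the next update.
After 'pass': P(line X) = 0.9·0.6000 / (0.9·0.6000 + 0.55·0.4000) ≈ 0.7105
After 'flag': P(line X) = 0.1·0.7105 / (0.1·0.7105 + 0.45·0.2895) ≈ 0.3529
After 'flag': P(line X) = 0.1·0.3529 / (0.1·0.3529 + 0.45·0.6471) ≈ 0.1081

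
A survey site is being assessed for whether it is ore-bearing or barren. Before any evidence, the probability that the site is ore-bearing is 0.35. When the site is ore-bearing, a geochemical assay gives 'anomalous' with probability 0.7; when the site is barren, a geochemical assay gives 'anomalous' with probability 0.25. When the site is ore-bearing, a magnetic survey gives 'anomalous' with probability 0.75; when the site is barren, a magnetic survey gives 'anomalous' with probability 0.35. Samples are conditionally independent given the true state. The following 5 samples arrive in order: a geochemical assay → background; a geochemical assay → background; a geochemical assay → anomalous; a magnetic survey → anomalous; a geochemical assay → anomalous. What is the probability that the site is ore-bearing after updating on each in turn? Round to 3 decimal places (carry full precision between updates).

After a geochemical assay='background': P(ore) = 0.3·0.3500 / (0.3·0.3500 + 0.75·0.6500) ≈ 0.1772
After a geochemical assay='background': P(ore) = 0.3·0.1772 / (0.3·0.1772 + 0.75·0.8228) ≈ 0.0793
After a geochemical assay='anomalous': P(ore) = 0.7·0.0793 / (0.7·0.0793 + 0.25·0.9207) ≈ 0.1943
After a magnetic survey='anomalous': P(ore) = 0.75·0.1943 / (0.75·0.1943 + 0.35·0.8057) ≈ 0.3408
After a geochemical assay='anomalous': P(ore) = 0.7·0.3408 / (0.7·0.3408 + 0.25·0.6592) ≈ 0.5914

0.591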